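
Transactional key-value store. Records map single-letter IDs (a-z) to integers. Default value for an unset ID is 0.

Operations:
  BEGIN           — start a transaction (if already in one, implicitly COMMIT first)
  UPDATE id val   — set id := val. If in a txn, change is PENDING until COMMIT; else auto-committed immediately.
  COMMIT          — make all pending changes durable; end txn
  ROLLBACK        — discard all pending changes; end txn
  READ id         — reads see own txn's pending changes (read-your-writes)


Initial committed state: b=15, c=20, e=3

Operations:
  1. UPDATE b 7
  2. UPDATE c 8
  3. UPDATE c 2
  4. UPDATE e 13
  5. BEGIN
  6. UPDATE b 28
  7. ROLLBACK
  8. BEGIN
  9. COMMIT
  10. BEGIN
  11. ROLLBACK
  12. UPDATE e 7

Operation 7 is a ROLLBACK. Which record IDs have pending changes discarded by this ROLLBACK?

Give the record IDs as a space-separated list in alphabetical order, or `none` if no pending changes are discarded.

Initial committed: {b=15, c=20, e=3}
Op 1: UPDATE b=7 (auto-commit; committed b=7)
Op 2: UPDATE c=8 (auto-commit; committed c=8)
Op 3: UPDATE c=2 (auto-commit; committed c=2)
Op 4: UPDATE e=13 (auto-commit; committed e=13)
Op 5: BEGIN: in_txn=True, pending={}
Op 6: UPDATE b=28 (pending; pending now {b=28})
Op 7: ROLLBACK: discarded pending ['b']; in_txn=False
Op 8: BEGIN: in_txn=True, pending={}
Op 9: COMMIT: merged [] into committed; committed now {b=7, c=2, e=13}
Op 10: BEGIN: in_txn=True, pending={}
Op 11: ROLLBACK: discarded pending []; in_txn=False
Op 12: UPDATE e=7 (auto-commit; committed e=7)
ROLLBACK at op 7 discards: ['b']

Answer: b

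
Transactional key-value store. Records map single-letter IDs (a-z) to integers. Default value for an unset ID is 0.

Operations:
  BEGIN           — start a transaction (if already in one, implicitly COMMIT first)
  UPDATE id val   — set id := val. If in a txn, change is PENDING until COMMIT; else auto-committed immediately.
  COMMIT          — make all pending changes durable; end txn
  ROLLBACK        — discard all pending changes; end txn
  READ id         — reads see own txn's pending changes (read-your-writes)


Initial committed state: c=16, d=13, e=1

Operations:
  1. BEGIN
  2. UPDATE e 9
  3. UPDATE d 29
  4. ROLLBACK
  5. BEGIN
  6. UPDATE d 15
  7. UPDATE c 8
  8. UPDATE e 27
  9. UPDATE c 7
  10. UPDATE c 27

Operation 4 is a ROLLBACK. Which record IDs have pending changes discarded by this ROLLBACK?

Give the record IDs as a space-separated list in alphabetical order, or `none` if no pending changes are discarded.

Answer: d e

Derivation:
Initial committed: {c=16, d=13, e=1}
Op 1: BEGIN: in_txn=True, pending={}
Op 2: UPDATE e=9 (pending; pending now {e=9})
Op 3: UPDATE d=29 (pending; pending now {d=29, e=9})
Op 4: ROLLBACK: discarded pending ['d', 'e']; in_txn=False
Op 5: BEGIN: in_txn=True, pending={}
Op 6: UPDATE d=15 (pending; pending now {d=15})
Op 7: UPDATE c=8 (pending; pending now {c=8, d=15})
Op 8: UPDATE e=27 (pending; pending now {c=8, d=15, e=27})
Op 9: UPDATE c=7 (pending; pending now {c=7, d=15, e=27})
Op 10: UPDATE c=27 (pending; pending now {c=27, d=15, e=27})
ROLLBACK at op 4 discards: ['d', 'e']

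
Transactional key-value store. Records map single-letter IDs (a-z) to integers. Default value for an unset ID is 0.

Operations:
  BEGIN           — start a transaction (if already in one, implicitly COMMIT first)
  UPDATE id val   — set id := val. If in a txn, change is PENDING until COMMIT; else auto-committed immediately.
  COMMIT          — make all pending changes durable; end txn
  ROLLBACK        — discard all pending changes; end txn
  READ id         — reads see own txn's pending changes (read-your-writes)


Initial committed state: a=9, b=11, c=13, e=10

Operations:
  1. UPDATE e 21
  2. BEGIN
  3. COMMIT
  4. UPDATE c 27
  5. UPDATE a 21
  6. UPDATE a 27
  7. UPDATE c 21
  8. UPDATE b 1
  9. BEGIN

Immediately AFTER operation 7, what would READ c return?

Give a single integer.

Answer: 21

Derivation:
Initial committed: {a=9, b=11, c=13, e=10}
Op 1: UPDATE e=21 (auto-commit; committed e=21)
Op 2: BEGIN: in_txn=True, pending={}
Op 3: COMMIT: merged [] into committed; committed now {a=9, b=11, c=13, e=21}
Op 4: UPDATE c=27 (auto-commit; committed c=27)
Op 5: UPDATE a=21 (auto-commit; committed a=21)
Op 6: UPDATE a=27 (auto-commit; committed a=27)
Op 7: UPDATE c=21 (auto-commit; committed c=21)
After op 7: visible(c) = 21 (pending={}, committed={a=27, b=11, c=21, e=21})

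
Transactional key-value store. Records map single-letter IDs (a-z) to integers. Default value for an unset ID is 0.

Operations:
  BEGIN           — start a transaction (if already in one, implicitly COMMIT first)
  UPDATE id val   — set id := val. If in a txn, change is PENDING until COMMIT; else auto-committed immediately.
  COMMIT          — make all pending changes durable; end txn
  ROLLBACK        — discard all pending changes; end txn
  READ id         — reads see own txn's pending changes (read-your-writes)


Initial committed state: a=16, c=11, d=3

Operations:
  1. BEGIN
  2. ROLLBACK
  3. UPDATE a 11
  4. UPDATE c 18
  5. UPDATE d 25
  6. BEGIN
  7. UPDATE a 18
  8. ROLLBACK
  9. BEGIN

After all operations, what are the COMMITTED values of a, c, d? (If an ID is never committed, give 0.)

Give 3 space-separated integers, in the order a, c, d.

Initial committed: {a=16, c=11, d=3}
Op 1: BEGIN: in_txn=True, pending={}
Op 2: ROLLBACK: discarded pending []; in_txn=False
Op 3: UPDATE a=11 (auto-commit; committed a=11)
Op 4: UPDATE c=18 (auto-commit; committed c=18)
Op 5: UPDATE d=25 (auto-commit; committed d=25)
Op 6: BEGIN: in_txn=True, pending={}
Op 7: UPDATE a=18 (pending; pending now {a=18})
Op 8: ROLLBACK: discarded pending ['a']; in_txn=False
Op 9: BEGIN: in_txn=True, pending={}
Final committed: {a=11, c=18, d=25}

Answer: 11 18 25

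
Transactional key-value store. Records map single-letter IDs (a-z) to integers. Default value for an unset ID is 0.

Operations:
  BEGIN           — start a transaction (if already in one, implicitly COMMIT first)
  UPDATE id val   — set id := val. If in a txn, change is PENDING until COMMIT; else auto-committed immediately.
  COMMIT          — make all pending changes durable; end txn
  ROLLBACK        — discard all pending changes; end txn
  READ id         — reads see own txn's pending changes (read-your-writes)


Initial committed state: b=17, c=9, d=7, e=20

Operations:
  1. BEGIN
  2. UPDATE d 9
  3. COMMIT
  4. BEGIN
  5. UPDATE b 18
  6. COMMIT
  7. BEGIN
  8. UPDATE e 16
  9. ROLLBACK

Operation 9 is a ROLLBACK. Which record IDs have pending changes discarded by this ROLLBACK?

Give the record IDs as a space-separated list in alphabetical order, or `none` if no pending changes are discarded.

Initial committed: {b=17, c=9, d=7, e=20}
Op 1: BEGIN: in_txn=True, pending={}
Op 2: UPDATE d=9 (pending; pending now {d=9})
Op 3: COMMIT: merged ['d'] into committed; committed now {b=17, c=9, d=9, e=20}
Op 4: BEGIN: in_txn=True, pending={}
Op 5: UPDATE b=18 (pending; pending now {b=18})
Op 6: COMMIT: merged ['b'] into committed; committed now {b=18, c=9, d=9, e=20}
Op 7: BEGIN: in_txn=True, pending={}
Op 8: UPDATE e=16 (pending; pending now {e=16})
Op 9: ROLLBACK: discarded pending ['e']; in_txn=False
ROLLBACK at op 9 discards: ['e']

Answer: e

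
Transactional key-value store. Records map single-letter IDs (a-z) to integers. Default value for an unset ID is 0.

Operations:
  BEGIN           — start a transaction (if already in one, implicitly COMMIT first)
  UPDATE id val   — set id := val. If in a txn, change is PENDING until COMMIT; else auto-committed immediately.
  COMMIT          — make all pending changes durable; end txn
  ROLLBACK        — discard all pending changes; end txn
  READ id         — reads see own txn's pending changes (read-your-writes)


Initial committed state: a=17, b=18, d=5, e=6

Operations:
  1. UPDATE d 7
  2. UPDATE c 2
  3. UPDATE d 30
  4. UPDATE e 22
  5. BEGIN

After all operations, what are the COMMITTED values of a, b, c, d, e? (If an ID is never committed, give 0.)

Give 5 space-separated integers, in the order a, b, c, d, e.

Answer: 17 18 2 30 22

Derivation:
Initial committed: {a=17, b=18, d=5, e=6}
Op 1: UPDATE d=7 (auto-commit; committed d=7)
Op 2: UPDATE c=2 (auto-commit; committed c=2)
Op 3: UPDATE d=30 (auto-commit; committed d=30)
Op 4: UPDATE e=22 (auto-commit; committed e=22)
Op 5: BEGIN: in_txn=True, pending={}
Final committed: {a=17, b=18, c=2, d=30, e=22}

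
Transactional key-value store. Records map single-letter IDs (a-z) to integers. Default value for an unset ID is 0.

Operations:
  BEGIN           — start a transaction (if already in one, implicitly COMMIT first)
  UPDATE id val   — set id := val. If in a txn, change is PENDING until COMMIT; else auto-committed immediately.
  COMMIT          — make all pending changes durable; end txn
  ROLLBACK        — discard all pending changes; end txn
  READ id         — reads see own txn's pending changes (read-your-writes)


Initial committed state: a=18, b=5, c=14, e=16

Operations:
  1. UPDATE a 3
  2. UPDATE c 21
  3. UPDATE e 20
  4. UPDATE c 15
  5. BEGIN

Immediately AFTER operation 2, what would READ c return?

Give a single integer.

Answer: 21

Derivation:
Initial committed: {a=18, b=5, c=14, e=16}
Op 1: UPDATE a=3 (auto-commit; committed a=3)
Op 2: UPDATE c=21 (auto-commit; committed c=21)
After op 2: visible(c) = 21 (pending={}, committed={a=3, b=5, c=21, e=16})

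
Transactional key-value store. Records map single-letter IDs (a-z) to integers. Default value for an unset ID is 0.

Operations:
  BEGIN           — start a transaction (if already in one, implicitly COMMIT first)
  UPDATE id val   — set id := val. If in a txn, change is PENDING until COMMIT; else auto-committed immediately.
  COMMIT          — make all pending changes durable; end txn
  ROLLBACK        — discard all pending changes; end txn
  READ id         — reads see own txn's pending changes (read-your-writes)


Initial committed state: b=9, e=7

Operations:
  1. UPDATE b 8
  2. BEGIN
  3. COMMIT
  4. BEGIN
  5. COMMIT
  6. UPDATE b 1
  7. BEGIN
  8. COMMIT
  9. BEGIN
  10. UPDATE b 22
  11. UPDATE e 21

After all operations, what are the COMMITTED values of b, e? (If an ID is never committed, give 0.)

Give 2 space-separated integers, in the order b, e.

Initial committed: {b=9, e=7}
Op 1: UPDATE b=8 (auto-commit; committed b=8)
Op 2: BEGIN: in_txn=True, pending={}
Op 3: COMMIT: merged [] into committed; committed now {b=8, e=7}
Op 4: BEGIN: in_txn=True, pending={}
Op 5: COMMIT: merged [] into committed; committed now {b=8, e=7}
Op 6: UPDATE b=1 (auto-commit; committed b=1)
Op 7: BEGIN: in_txn=True, pending={}
Op 8: COMMIT: merged [] into committed; committed now {b=1, e=7}
Op 9: BEGIN: in_txn=True, pending={}
Op 10: UPDATE b=22 (pending; pending now {b=22})
Op 11: UPDATE e=21 (pending; pending now {b=22, e=21})
Final committed: {b=1, e=7}

Answer: 1 7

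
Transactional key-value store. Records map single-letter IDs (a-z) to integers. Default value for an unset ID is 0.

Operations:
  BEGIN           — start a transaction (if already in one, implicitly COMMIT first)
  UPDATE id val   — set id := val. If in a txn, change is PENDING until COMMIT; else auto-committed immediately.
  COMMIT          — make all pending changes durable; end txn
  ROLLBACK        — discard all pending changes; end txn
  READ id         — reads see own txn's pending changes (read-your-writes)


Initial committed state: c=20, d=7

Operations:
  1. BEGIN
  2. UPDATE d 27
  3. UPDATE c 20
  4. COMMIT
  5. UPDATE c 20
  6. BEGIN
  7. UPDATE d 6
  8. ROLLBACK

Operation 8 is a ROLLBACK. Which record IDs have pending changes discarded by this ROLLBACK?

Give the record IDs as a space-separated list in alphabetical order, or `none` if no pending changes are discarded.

Answer: d

Derivation:
Initial committed: {c=20, d=7}
Op 1: BEGIN: in_txn=True, pending={}
Op 2: UPDATE d=27 (pending; pending now {d=27})
Op 3: UPDATE c=20 (pending; pending now {c=20, d=27})
Op 4: COMMIT: merged ['c', 'd'] into committed; committed now {c=20, d=27}
Op 5: UPDATE c=20 (auto-commit; committed c=20)
Op 6: BEGIN: in_txn=True, pending={}
Op 7: UPDATE d=6 (pending; pending now {d=6})
Op 8: ROLLBACK: discarded pending ['d']; in_txn=False
ROLLBACK at op 8 discards: ['d']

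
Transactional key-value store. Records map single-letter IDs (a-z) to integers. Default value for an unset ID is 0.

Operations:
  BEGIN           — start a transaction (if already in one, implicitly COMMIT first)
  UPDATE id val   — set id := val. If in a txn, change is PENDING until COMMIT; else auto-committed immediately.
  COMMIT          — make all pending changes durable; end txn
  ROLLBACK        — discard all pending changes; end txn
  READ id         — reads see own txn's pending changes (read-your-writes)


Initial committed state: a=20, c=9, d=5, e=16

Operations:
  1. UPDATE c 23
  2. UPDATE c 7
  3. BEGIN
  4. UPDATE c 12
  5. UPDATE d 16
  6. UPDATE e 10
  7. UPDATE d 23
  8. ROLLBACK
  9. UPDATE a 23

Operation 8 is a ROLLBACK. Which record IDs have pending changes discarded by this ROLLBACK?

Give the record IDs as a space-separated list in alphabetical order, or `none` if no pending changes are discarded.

Initial committed: {a=20, c=9, d=5, e=16}
Op 1: UPDATE c=23 (auto-commit; committed c=23)
Op 2: UPDATE c=7 (auto-commit; committed c=7)
Op 3: BEGIN: in_txn=True, pending={}
Op 4: UPDATE c=12 (pending; pending now {c=12})
Op 5: UPDATE d=16 (pending; pending now {c=12, d=16})
Op 6: UPDATE e=10 (pending; pending now {c=12, d=16, e=10})
Op 7: UPDATE d=23 (pending; pending now {c=12, d=23, e=10})
Op 8: ROLLBACK: discarded pending ['c', 'd', 'e']; in_txn=False
Op 9: UPDATE a=23 (auto-commit; committed a=23)
ROLLBACK at op 8 discards: ['c', 'd', 'e']

Answer: c d e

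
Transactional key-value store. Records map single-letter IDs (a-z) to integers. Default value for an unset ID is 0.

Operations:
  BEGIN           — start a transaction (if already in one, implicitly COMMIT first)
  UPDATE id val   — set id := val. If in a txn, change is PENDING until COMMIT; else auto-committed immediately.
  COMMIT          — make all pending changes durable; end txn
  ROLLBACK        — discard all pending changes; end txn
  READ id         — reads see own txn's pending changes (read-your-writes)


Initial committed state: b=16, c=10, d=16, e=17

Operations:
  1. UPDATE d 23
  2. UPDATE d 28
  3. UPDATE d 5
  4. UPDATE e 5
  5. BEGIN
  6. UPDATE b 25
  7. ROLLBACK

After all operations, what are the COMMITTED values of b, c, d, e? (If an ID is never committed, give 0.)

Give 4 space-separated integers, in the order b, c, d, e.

Initial committed: {b=16, c=10, d=16, e=17}
Op 1: UPDATE d=23 (auto-commit; committed d=23)
Op 2: UPDATE d=28 (auto-commit; committed d=28)
Op 3: UPDATE d=5 (auto-commit; committed d=5)
Op 4: UPDATE e=5 (auto-commit; committed e=5)
Op 5: BEGIN: in_txn=True, pending={}
Op 6: UPDATE b=25 (pending; pending now {b=25})
Op 7: ROLLBACK: discarded pending ['b']; in_txn=False
Final committed: {b=16, c=10, d=5, e=5}

Answer: 16 10 5 5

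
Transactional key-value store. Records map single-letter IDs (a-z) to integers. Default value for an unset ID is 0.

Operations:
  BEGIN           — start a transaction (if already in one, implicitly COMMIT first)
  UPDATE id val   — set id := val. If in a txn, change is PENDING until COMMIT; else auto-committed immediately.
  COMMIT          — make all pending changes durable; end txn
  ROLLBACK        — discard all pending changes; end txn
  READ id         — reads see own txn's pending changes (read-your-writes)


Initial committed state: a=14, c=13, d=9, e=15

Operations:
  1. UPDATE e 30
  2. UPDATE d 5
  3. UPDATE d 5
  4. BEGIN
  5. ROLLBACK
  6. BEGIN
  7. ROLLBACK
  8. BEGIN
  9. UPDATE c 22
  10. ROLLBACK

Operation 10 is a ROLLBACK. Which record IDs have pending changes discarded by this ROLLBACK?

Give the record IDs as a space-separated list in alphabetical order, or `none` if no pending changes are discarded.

Initial committed: {a=14, c=13, d=9, e=15}
Op 1: UPDATE e=30 (auto-commit; committed e=30)
Op 2: UPDATE d=5 (auto-commit; committed d=5)
Op 3: UPDATE d=5 (auto-commit; committed d=5)
Op 4: BEGIN: in_txn=True, pending={}
Op 5: ROLLBACK: discarded pending []; in_txn=False
Op 6: BEGIN: in_txn=True, pending={}
Op 7: ROLLBACK: discarded pending []; in_txn=False
Op 8: BEGIN: in_txn=True, pending={}
Op 9: UPDATE c=22 (pending; pending now {c=22})
Op 10: ROLLBACK: discarded pending ['c']; in_txn=False
ROLLBACK at op 10 discards: ['c']

Answer: c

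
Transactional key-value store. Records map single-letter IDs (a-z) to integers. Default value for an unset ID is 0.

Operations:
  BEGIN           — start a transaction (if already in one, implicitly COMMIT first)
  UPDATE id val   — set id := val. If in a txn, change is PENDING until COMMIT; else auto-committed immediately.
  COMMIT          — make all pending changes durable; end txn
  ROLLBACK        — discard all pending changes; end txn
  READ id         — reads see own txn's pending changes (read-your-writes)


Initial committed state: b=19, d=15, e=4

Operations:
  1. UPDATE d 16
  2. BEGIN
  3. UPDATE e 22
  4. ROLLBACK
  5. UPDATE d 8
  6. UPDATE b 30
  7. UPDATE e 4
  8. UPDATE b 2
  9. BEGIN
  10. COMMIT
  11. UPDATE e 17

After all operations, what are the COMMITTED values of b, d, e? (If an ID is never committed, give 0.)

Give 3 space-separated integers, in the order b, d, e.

Answer: 2 8 17

Derivation:
Initial committed: {b=19, d=15, e=4}
Op 1: UPDATE d=16 (auto-commit; committed d=16)
Op 2: BEGIN: in_txn=True, pending={}
Op 3: UPDATE e=22 (pending; pending now {e=22})
Op 4: ROLLBACK: discarded pending ['e']; in_txn=False
Op 5: UPDATE d=8 (auto-commit; committed d=8)
Op 6: UPDATE b=30 (auto-commit; committed b=30)
Op 7: UPDATE e=4 (auto-commit; committed e=4)
Op 8: UPDATE b=2 (auto-commit; committed b=2)
Op 9: BEGIN: in_txn=True, pending={}
Op 10: COMMIT: merged [] into committed; committed now {b=2, d=8, e=4}
Op 11: UPDATE e=17 (auto-commit; committed e=17)
Final committed: {b=2, d=8, e=17}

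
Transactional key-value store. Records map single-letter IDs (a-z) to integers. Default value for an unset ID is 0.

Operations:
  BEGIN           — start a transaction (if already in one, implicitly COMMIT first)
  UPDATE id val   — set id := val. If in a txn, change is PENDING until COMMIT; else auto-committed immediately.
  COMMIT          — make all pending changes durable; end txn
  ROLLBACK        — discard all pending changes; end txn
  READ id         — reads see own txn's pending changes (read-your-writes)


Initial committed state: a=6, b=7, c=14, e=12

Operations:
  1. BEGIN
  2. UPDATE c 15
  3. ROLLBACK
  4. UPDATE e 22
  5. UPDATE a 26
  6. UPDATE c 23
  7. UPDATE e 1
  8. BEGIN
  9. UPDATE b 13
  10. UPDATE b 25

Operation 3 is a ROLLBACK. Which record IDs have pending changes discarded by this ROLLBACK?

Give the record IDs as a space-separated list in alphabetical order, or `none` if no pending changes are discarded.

Answer: c

Derivation:
Initial committed: {a=6, b=7, c=14, e=12}
Op 1: BEGIN: in_txn=True, pending={}
Op 2: UPDATE c=15 (pending; pending now {c=15})
Op 3: ROLLBACK: discarded pending ['c']; in_txn=False
Op 4: UPDATE e=22 (auto-commit; committed e=22)
Op 5: UPDATE a=26 (auto-commit; committed a=26)
Op 6: UPDATE c=23 (auto-commit; committed c=23)
Op 7: UPDATE e=1 (auto-commit; committed e=1)
Op 8: BEGIN: in_txn=True, pending={}
Op 9: UPDATE b=13 (pending; pending now {b=13})
Op 10: UPDATE b=25 (pending; pending now {b=25})
ROLLBACK at op 3 discards: ['c']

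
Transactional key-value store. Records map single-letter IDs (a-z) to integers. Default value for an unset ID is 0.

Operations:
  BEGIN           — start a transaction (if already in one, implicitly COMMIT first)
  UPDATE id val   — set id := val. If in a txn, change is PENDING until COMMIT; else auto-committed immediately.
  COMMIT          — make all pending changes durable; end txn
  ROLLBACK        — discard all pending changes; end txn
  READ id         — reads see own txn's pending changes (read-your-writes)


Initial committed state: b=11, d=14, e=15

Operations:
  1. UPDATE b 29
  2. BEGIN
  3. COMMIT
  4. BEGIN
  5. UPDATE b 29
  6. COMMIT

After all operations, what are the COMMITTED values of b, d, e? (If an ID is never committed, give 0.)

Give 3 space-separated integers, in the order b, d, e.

Answer: 29 14 15

Derivation:
Initial committed: {b=11, d=14, e=15}
Op 1: UPDATE b=29 (auto-commit; committed b=29)
Op 2: BEGIN: in_txn=True, pending={}
Op 3: COMMIT: merged [] into committed; committed now {b=29, d=14, e=15}
Op 4: BEGIN: in_txn=True, pending={}
Op 5: UPDATE b=29 (pending; pending now {b=29})
Op 6: COMMIT: merged ['b'] into committed; committed now {b=29, d=14, e=15}
Final committed: {b=29, d=14, e=15}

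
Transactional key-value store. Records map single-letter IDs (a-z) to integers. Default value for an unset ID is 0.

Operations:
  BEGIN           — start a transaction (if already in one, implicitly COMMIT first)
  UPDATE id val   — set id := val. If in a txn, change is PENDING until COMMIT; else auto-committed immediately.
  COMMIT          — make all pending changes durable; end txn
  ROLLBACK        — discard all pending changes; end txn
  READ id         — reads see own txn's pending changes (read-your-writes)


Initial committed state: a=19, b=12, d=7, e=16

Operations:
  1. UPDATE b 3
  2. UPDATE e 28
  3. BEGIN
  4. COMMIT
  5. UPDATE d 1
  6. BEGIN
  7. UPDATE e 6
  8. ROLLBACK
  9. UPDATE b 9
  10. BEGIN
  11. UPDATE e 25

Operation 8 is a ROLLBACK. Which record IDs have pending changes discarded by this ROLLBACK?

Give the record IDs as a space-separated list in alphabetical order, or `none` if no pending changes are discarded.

Initial committed: {a=19, b=12, d=7, e=16}
Op 1: UPDATE b=3 (auto-commit; committed b=3)
Op 2: UPDATE e=28 (auto-commit; committed e=28)
Op 3: BEGIN: in_txn=True, pending={}
Op 4: COMMIT: merged [] into committed; committed now {a=19, b=3, d=7, e=28}
Op 5: UPDATE d=1 (auto-commit; committed d=1)
Op 6: BEGIN: in_txn=True, pending={}
Op 7: UPDATE e=6 (pending; pending now {e=6})
Op 8: ROLLBACK: discarded pending ['e']; in_txn=False
Op 9: UPDATE b=9 (auto-commit; committed b=9)
Op 10: BEGIN: in_txn=True, pending={}
Op 11: UPDATE e=25 (pending; pending now {e=25})
ROLLBACK at op 8 discards: ['e']

Answer: e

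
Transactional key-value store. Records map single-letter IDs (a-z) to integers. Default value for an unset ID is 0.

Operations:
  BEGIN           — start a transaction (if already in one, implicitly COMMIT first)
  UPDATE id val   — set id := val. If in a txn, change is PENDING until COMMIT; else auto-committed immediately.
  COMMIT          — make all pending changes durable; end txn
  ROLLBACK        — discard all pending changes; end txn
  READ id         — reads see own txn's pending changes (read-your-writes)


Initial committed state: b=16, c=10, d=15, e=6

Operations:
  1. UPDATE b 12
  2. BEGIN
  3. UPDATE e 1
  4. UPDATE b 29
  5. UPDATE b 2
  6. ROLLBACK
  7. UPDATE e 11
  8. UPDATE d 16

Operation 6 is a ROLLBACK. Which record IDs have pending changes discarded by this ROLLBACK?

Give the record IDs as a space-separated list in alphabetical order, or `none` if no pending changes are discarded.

Answer: b e

Derivation:
Initial committed: {b=16, c=10, d=15, e=6}
Op 1: UPDATE b=12 (auto-commit; committed b=12)
Op 2: BEGIN: in_txn=True, pending={}
Op 3: UPDATE e=1 (pending; pending now {e=1})
Op 4: UPDATE b=29 (pending; pending now {b=29, e=1})
Op 5: UPDATE b=2 (pending; pending now {b=2, e=1})
Op 6: ROLLBACK: discarded pending ['b', 'e']; in_txn=False
Op 7: UPDATE e=11 (auto-commit; committed e=11)
Op 8: UPDATE d=16 (auto-commit; committed d=16)
ROLLBACK at op 6 discards: ['b', 'e']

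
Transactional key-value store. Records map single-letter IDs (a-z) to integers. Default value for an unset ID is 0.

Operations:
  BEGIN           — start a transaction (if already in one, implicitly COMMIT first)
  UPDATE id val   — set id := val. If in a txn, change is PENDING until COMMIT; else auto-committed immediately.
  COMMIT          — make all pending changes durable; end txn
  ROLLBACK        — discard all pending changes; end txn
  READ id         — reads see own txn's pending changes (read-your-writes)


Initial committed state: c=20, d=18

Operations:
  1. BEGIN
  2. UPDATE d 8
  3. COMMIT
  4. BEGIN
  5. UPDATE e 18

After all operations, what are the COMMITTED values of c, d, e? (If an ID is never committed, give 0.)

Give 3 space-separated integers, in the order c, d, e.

Answer: 20 8 0

Derivation:
Initial committed: {c=20, d=18}
Op 1: BEGIN: in_txn=True, pending={}
Op 2: UPDATE d=8 (pending; pending now {d=8})
Op 3: COMMIT: merged ['d'] into committed; committed now {c=20, d=8}
Op 4: BEGIN: in_txn=True, pending={}
Op 5: UPDATE e=18 (pending; pending now {e=18})
Final committed: {c=20, d=8}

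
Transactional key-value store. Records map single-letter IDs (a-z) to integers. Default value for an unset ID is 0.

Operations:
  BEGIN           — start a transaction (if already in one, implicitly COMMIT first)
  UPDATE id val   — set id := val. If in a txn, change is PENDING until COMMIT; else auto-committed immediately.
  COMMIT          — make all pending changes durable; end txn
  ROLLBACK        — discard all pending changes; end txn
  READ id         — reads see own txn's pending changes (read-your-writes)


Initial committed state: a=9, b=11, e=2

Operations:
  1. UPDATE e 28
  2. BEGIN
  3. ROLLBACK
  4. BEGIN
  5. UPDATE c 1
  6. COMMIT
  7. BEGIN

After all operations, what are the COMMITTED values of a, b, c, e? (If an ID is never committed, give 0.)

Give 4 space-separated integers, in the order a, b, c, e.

Answer: 9 11 1 28

Derivation:
Initial committed: {a=9, b=11, e=2}
Op 1: UPDATE e=28 (auto-commit; committed e=28)
Op 2: BEGIN: in_txn=True, pending={}
Op 3: ROLLBACK: discarded pending []; in_txn=False
Op 4: BEGIN: in_txn=True, pending={}
Op 5: UPDATE c=1 (pending; pending now {c=1})
Op 6: COMMIT: merged ['c'] into committed; committed now {a=9, b=11, c=1, e=28}
Op 7: BEGIN: in_txn=True, pending={}
Final committed: {a=9, b=11, c=1, e=28}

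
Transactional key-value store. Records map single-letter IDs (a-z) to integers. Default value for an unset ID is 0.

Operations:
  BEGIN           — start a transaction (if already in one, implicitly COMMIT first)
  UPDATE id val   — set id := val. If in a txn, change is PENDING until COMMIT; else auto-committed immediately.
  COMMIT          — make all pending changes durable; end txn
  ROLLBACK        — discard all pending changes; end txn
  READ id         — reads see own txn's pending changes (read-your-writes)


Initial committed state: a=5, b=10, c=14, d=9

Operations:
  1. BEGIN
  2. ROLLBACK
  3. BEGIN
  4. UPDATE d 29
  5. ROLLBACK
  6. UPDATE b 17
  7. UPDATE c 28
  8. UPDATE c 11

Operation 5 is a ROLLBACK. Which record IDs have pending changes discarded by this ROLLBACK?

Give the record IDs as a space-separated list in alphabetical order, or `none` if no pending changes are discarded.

Initial committed: {a=5, b=10, c=14, d=9}
Op 1: BEGIN: in_txn=True, pending={}
Op 2: ROLLBACK: discarded pending []; in_txn=False
Op 3: BEGIN: in_txn=True, pending={}
Op 4: UPDATE d=29 (pending; pending now {d=29})
Op 5: ROLLBACK: discarded pending ['d']; in_txn=False
Op 6: UPDATE b=17 (auto-commit; committed b=17)
Op 7: UPDATE c=28 (auto-commit; committed c=28)
Op 8: UPDATE c=11 (auto-commit; committed c=11)
ROLLBACK at op 5 discards: ['d']

Answer: d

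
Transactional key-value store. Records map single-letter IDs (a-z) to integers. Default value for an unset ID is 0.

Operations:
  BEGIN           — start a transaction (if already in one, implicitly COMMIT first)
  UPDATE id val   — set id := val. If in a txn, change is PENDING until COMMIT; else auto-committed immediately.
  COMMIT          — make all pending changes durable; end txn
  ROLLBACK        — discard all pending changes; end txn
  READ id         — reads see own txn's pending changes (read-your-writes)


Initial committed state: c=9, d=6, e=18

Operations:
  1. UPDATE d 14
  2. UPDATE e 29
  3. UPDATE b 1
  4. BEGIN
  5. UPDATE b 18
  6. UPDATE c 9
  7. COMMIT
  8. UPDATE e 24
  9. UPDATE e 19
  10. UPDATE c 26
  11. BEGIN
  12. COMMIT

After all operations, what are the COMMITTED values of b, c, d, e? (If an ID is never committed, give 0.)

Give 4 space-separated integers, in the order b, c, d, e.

Initial committed: {c=9, d=6, e=18}
Op 1: UPDATE d=14 (auto-commit; committed d=14)
Op 2: UPDATE e=29 (auto-commit; committed e=29)
Op 3: UPDATE b=1 (auto-commit; committed b=1)
Op 4: BEGIN: in_txn=True, pending={}
Op 5: UPDATE b=18 (pending; pending now {b=18})
Op 6: UPDATE c=9 (pending; pending now {b=18, c=9})
Op 7: COMMIT: merged ['b', 'c'] into committed; committed now {b=18, c=9, d=14, e=29}
Op 8: UPDATE e=24 (auto-commit; committed e=24)
Op 9: UPDATE e=19 (auto-commit; committed e=19)
Op 10: UPDATE c=26 (auto-commit; committed c=26)
Op 11: BEGIN: in_txn=True, pending={}
Op 12: COMMIT: merged [] into committed; committed now {b=18, c=26, d=14, e=19}
Final committed: {b=18, c=26, d=14, e=19}

Answer: 18 26 14 19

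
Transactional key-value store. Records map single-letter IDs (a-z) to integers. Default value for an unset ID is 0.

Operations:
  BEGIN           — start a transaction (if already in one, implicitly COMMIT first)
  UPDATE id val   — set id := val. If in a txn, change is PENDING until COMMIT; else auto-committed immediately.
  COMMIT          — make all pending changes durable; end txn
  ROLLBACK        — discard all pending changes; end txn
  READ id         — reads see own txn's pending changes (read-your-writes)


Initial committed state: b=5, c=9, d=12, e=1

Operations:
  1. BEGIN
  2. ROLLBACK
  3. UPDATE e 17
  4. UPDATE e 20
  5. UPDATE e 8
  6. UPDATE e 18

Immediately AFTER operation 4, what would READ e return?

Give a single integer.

Initial committed: {b=5, c=9, d=12, e=1}
Op 1: BEGIN: in_txn=True, pending={}
Op 2: ROLLBACK: discarded pending []; in_txn=False
Op 3: UPDATE e=17 (auto-commit; committed e=17)
Op 4: UPDATE e=20 (auto-commit; committed e=20)
After op 4: visible(e) = 20 (pending={}, committed={b=5, c=9, d=12, e=20})

Answer: 20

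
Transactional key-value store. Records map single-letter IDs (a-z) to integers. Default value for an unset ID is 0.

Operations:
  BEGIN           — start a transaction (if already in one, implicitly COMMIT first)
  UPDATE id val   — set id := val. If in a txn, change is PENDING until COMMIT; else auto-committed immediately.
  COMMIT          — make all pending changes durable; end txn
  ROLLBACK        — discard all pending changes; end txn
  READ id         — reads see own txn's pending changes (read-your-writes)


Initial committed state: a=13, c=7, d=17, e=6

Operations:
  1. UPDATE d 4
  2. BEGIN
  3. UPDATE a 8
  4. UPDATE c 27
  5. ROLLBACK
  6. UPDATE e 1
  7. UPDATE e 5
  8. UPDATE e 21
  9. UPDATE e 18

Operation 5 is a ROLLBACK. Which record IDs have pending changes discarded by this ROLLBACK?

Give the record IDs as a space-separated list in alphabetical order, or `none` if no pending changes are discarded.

Initial committed: {a=13, c=7, d=17, e=6}
Op 1: UPDATE d=4 (auto-commit; committed d=4)
Op 2: BEGIN: in_txn=True, pending={}
Op 3: UPDATE a=8 (pending; pending now {a=8})
Op 4: UPDATE c=27 (pending; pending now {a=8, c=27})
Op 5: ROLLBACK: discarded pending ['a', 'c']; in_txn=False
Op 6: UPDATE e=1 (auto-commit; committed e=1)
Op 7: UPDATE e=5 (auto-commit; committed e=5)
Op 8: UPDATE e=21 (auto-commit; committed e=21)
Op 9: UPDATE e=18 (auto-commit; committed e=18)
ROLLBACK at op 5 discards: ['a', 'c']

Answer: a c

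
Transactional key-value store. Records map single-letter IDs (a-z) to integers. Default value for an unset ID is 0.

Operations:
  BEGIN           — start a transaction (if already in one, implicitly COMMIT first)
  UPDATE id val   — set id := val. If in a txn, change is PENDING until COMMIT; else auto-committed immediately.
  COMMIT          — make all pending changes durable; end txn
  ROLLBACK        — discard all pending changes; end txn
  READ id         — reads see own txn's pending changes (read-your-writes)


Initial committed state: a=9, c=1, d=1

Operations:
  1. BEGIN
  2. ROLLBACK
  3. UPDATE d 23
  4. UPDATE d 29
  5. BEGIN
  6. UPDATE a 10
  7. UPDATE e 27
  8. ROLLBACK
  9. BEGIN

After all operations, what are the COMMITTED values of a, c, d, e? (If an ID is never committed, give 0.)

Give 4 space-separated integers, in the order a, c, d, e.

Answer: 9 1 29 0

Derivation:
Initial committed: {a=9, c=1, d=1}
Op 1: BEGIN: in_txn=True, pending={}
Op 2: ROLLBACK: discarded pending []; in_txn=False
Op 3: UPDATE d=23 (auto-commit; committed d=23)
Op 4: UPDATE d=29 (auto-commit; committed d=29)
Op 5: BEGIN: in_txn=True, pending={}
Op 6: UPDATE a=10 (pending; pending now {a=10})
Op 7: UPDATE e=27 (pending; pending now {a=10, e=27})
Op 8: ROLLBACK: discarded pending ['a', 'e']; in_txn=False
Op 9: BEGIN: in_txn=True, pending={}
Final committed: {a=9, c=1, d=29}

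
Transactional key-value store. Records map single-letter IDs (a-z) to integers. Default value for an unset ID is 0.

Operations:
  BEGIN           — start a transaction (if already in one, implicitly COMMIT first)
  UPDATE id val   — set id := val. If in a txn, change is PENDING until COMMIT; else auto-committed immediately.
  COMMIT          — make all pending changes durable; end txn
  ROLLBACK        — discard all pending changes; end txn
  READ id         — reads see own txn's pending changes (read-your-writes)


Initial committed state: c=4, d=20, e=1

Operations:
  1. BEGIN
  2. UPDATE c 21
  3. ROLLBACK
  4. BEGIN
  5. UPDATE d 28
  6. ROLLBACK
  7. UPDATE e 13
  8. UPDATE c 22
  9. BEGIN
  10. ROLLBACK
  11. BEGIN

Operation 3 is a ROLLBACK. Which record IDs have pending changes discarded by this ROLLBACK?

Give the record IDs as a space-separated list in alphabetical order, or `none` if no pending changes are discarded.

Initial committed: {c=4, d=20, e=1}
Op 1: BEGIN: in_txn=True, pending={}
Op 2: UPDATE c=21 (pending; pending now {c=21})
Op 3: ROLLBACK: discarded pending ['c']; in_txn=False
Op 4: BEGIN: in_txn=True, pending={}
Op 5: UPDATE d=28 (pending; pending now {d=28})
Op 6: ROLLBACK: discarded pending ['d']; in_txn=False
Op 7: UPDATE e=13 (auto-commit; committed e=13)
Op 8: UPDATE c=22 (auto-commit; committed c=22)
Op 9: BEGIN: in_txn=True, pending={}
Op 10: ROLLBACK: discarded pending []; in_txn=False
Op 11: BEGIN: in_txn=True, pending={}
ROLLBACK at op 3 discards: ['c']

Answer: c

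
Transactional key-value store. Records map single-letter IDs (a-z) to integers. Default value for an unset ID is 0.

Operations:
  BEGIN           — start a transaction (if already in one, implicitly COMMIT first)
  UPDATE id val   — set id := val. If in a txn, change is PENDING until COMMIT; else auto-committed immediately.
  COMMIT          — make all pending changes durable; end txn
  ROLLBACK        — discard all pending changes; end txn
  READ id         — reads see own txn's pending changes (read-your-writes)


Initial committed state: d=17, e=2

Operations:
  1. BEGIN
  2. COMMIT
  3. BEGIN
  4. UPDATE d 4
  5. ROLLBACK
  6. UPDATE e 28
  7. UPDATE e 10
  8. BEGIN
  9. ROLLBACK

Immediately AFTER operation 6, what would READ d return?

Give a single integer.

Answer: 17

Derivation:
Initial committed: {d=17, e=2}
Op 1: BEGIN: in_txn=True, pending={}
Op 2: COMMIT: merged [] into committed; committed now {d=17, e=2}
Op 3: BEGIN: in_txn=True, pending={}
Op 4: UPDATE d=4 (pending; pending now {d=4})
Op 5: ROLLBACK: discarded pending ['d']; in_txn=False
Op 6: UPDATE e=28 (auto-commit; committed e=28)
After op 6: visible(d) = 17 (pending={}, committed={d=17, e=28})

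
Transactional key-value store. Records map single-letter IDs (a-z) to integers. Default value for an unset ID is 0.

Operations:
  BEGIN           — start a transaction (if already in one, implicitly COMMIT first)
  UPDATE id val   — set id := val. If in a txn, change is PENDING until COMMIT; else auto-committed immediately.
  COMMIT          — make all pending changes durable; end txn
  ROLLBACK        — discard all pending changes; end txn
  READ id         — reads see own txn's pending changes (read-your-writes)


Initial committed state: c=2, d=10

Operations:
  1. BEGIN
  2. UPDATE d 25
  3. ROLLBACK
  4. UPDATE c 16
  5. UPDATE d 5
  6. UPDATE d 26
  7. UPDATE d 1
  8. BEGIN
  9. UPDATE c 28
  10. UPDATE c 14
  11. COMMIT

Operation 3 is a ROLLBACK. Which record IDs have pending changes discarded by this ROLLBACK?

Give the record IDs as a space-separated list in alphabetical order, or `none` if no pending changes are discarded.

Answer: d

Derivation:
Initial committed: {c=2, d=10}
Op 1: BEGIN: in_txn=True, pending={}
Op 2: UPDATE d=25 (pending; pending now {d=25})
Op 3: ROLLBACK: discarded pending ['d']; in_txn=False
Op 4: UPDATE c=16 (auto-commit; committed c=16)
Op 5: UPDATE d=5 (auto-commit; committed d=5)
Op 6: UPDATE d=26 (auto-commit; committed d=26)
Op 7: UPDATE d=1 (auto-commit; committed d=1)
Op 8: BEGIN: in_txn=True, pending={}
Op 9: UPDATE c=28 (pending; pending now {c=28})
Op 10: UPDATE c=14 (pending; pending now {c=14})
Op 11: COMMIT: merged ['c'] into committed; committed now {c=14, d=1}
ROLLBACK at op 3 discards: ['d']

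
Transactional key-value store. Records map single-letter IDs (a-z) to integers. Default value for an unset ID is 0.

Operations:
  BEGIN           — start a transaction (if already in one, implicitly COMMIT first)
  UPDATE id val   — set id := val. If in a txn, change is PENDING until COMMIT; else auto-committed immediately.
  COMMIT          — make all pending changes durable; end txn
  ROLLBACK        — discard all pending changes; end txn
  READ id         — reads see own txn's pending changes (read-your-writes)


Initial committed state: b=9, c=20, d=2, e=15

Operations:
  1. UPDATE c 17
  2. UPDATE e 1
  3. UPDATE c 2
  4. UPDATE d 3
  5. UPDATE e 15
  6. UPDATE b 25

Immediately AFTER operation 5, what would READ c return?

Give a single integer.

Answer: 2

Derivation:
Initial committed: {b=9, c=20, d=2, e=15}
Op 1: UPDATE c=17 (auto-commit; committed c=17)
Op 2: UPDATE e=1 (auto-commit; committed e=1)
Op 3: UPDATE c=2 (auto-commit; committed c=2)
Op 4: UPDATE d=3 (auto-commit; committed d=3)
Op 5: UPDATE e=15 (auto-commit; committed e=15)
After op 5: visible(c) = 2 (pending={}, committed={b=9, c=2, d=3, e=15})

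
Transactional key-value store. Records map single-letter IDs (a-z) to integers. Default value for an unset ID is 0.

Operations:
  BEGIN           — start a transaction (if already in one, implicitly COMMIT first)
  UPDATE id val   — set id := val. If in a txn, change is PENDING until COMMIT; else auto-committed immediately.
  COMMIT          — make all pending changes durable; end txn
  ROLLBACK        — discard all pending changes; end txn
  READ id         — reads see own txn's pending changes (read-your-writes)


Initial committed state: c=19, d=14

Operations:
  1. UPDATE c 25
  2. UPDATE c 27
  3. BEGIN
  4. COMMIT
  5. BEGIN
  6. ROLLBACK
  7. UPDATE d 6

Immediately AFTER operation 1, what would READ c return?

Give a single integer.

Answer: 25

Derivation:
Initial committed: {c=19, d=14}
Op 1: UPDATE c=25 (auto-commit; committed c=25)
After op 1: visible(c) = 25 (pending={}, committed={c=25, d=14})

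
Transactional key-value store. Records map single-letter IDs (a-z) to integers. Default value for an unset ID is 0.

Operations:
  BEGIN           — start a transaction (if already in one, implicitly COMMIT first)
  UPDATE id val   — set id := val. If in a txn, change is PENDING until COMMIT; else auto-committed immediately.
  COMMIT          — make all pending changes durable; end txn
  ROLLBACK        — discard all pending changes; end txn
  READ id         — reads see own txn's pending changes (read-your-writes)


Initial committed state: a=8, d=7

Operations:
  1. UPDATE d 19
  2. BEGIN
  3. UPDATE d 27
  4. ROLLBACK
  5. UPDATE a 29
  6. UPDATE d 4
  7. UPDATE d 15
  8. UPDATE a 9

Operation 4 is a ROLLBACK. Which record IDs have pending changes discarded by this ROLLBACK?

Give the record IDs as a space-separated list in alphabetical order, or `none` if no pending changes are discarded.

Initial committed: {a=8, d=7}
Op 1: UPDATE d=19 (auto-commit; committed d=19)
Op 2: BEGIN: in_txn=True, pending={}
Op 3: UPDATE d=27 (pending; pending now {d=27})
Op 4: ROLLBACK: discarded pending ['d']; in_txn=False
Op 5: UPDATE a=29 (auto-commit; committed a=29)
Op 6: UPDATE d=4 (auto-commit; committed d=4)
Op 7: UPDATE d=15 (auto-commit; committed d=15)
Op 8: UPDATE a=9 (auto-commit; committed a=9)
ROLLBACK at op 4 discards: ['d']

Answer: d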